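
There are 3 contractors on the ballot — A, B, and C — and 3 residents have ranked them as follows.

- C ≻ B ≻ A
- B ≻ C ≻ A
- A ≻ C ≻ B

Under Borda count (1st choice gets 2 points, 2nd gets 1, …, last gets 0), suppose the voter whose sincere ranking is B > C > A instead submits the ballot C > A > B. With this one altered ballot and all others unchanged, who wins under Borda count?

C

Borda totals with the altered ballot: A 3, B 1, C 5.
The winner is unchanged: still C.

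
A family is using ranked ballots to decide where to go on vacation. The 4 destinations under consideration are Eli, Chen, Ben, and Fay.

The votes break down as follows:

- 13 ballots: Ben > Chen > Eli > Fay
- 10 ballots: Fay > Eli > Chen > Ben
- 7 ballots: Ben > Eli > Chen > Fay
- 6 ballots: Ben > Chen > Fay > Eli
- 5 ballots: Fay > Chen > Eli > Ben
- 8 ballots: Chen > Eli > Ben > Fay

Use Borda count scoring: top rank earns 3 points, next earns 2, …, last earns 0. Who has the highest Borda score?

Chen

Borda scores:
  Eli: 13·1 + 10·2 + 7·2 + 6·0 + 5·1 + 8·2 = 68
  Chen: 13·2 + 10·1 + 7·1 + 6·2 + 5·2 + 8·3 = 89
  Ben: 13·3 + 10·0 + 7·3 + 6·3 + 5·0 + 8·1 = 86
  Fay: 13·0 + 10·3 + 7·0 + 6·1 + 5·3 + 8·0 = 51
Chen has the highest total.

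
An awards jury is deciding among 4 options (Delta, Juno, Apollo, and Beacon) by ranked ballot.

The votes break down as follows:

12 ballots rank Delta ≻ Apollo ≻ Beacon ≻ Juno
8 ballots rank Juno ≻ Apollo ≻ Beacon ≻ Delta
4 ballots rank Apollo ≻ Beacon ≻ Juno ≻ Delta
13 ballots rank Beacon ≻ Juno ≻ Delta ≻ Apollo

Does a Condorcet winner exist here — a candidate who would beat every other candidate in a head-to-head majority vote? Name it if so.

Head-to-head results (37 voters total):
Delta vs Juno: Juno wins 25–12.
Delta vs Apollo: Delta wins 25–12.
Delta vs Beacon: Beacon wins 25–12.
Juno vs Apollo: Juno wins 21–16.
Juno vs Beacon: Beacon wins 29–8.
Apollo vs Beacon: Apollo wins 24–13.
No candidate beats all others: Delta beats Apollo beats Beacon beats Delta, a majority cycle.

None — there is no Condorcet winner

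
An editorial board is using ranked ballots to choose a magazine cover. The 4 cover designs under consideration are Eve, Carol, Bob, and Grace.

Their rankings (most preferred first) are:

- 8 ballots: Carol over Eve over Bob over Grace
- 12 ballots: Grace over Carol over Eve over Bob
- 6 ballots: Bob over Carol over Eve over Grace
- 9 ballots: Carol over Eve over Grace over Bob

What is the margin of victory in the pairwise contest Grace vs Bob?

Ballots ranking Grace above Bob: 12+9 = 21.
Ballots ranking Bob above Grace: 8+6 = 14.
Grace wins 21–14, a margin of 7.

7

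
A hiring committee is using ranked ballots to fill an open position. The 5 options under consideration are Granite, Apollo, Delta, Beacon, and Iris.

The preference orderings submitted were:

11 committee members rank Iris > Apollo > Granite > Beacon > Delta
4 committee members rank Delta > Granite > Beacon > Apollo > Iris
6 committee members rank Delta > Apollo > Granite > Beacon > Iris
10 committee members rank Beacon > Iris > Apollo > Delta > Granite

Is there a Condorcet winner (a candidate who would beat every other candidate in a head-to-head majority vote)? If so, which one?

None — there is no Condorcet winner

Head-to-head results (31 voters total):
Granite vs Apollo: Apollo wins 27–4.
Granite vs Delta: Delta wins 20–11.
Granite vs Beacon: Granite wins 21–10.
Granite vs Iris: Iris wins 21–10.
Apollo vs Delta: Apollo wins 21–10.
Apollo vs Beacon: Apollo wins 17–14.
Apollo vs Iris: Iris wins 21–10.
Delta vs Beacon: Beacon wins 21–10.
Delta vs Iris: Iris wins 21–10.
Beacon vs Iris: Beacon wins 20–11.
No candidate beats all others: Granite beats Beacon beats Delta beats Granite, a majority cycle.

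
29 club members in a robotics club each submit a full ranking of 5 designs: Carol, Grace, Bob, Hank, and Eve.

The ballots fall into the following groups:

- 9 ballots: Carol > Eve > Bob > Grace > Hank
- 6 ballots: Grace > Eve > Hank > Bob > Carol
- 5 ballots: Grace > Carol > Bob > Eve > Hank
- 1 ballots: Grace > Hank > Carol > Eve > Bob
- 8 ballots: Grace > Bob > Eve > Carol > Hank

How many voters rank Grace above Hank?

Ballots ranking Grace above Hank: 9+6+5+1+8 = 29.
Ballots ranking Hank above Grace: 0.
So 29 of 29 voters prefer Grace to Hank.

29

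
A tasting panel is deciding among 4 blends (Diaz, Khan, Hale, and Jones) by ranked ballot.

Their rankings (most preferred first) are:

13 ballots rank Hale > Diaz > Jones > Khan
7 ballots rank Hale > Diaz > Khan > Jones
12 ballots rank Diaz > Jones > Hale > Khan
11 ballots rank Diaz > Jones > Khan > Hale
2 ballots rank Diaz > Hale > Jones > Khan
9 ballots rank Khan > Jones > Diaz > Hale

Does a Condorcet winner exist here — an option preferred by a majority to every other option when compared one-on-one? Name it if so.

Head-to-head results (54 voters total):
Diaz vs Khan: Diaz wins 45–9.
Diaz vs Hale: Diaz wins 34–20.
Diaz vs Jones: Diaz wins 45–9.
Khan vs Hale: Hale wins 34–20.
Khan vs Jones: Jones wins 38–16.
Hale vs Jones: Jones wins 32–22.
Diaz beats each rival — Khan (45–9), Hale (34–20), Jones (45–9) — so Diaz is the Condorcet winner.

Diaz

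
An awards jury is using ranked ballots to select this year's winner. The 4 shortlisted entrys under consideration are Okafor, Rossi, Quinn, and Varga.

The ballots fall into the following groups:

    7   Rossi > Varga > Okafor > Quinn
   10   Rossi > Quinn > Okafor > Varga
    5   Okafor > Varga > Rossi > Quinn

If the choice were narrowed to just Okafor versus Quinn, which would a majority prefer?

Okafor

Ballots ranking Okafor above Quinn: 7+5 = 12.
Ballots ranking Quinn above Okafor: 10.
Okafor wins the head-to-head, 12–10.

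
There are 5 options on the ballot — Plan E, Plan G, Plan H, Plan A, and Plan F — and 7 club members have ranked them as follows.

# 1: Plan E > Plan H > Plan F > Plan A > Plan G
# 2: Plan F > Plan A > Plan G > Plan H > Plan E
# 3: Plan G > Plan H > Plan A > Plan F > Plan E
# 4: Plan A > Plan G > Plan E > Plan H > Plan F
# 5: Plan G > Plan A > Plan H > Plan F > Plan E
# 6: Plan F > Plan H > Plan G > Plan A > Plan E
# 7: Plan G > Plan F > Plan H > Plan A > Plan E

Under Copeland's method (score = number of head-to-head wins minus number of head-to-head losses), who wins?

Plan G

Pairwise results:
  Plan E vs Plan G: Plan G wins 6–1.
  Plan E vs Plan H: Plan H wins 5–2.
  Plan E vs Plan A: Plan A wins 6–1.
  Plan E vs Plan F: Plan F wins 5–2.
  Plan G vs Plan H: Plan G wins 5–2.
  Plan G vs Plan A: Plan G wins 4–3.
  Plan G vs Plan F: Plan G wins 4–3.
  Plan H vs Plan A: Plan H wins 4–3.
  Plan H vs Plan F: Plan H wins 4–3.
  Plan A vs Plan F: Plan F wins 4–3.
Copeland scores (wins − losses):
  Plan E: 0 − 4 = -4
  Plan G: 4 − 0 = 4
  Plan H: 3 − 1 = 2
  Plan A: 1 − 3 = -2
  Plan F: 2 − 2 = 0
Plan G has the best Copeland score.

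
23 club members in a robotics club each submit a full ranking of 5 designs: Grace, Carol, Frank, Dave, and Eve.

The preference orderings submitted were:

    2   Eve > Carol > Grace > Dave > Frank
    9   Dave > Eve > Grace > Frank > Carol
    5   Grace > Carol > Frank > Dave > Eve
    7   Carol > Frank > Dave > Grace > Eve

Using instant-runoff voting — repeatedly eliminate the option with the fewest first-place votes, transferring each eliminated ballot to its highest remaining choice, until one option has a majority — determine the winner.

Round 1: Dave 9, Carol 7, Grace 5, Eve 2, Frank 0. Frank has the fewest and is eliminated.
Round 2: Dave 9, Carol 7, Grace 5, Eve 2. Eve has the fewest and is eliminated.
Round 3: Carol 9, Dave 9, Grace 5. Grace has the fewest and is eliminated.
Round 4: Carol 14, Dave 9. Carol has a majority.

Carol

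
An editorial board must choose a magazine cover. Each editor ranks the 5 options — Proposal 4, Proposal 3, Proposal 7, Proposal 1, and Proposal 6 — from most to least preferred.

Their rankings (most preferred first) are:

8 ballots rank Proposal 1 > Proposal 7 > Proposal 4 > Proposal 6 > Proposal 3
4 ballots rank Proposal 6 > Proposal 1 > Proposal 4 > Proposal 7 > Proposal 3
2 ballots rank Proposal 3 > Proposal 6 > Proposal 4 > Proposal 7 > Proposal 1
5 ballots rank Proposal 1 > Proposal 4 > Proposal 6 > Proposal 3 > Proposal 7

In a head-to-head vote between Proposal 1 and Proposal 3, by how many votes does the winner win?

15

Ballots ranking Proposal 1 above Proposal 3: 8+4+5 = 17.
Ballots ranking Proposal 3 above Proposal 1: 2.
Proposal 1 wins 17–2, a margin of 15.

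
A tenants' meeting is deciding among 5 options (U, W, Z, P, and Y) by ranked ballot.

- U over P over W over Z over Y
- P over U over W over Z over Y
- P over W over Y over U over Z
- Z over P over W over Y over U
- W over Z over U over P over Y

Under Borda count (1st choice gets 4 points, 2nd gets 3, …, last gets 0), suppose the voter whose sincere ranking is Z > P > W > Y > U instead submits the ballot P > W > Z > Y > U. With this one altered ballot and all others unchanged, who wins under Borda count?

Borda totals with the altered ballot: U 10, W 14, Z 7, P 16, Y 3.
The winner is unchanged: still P.

P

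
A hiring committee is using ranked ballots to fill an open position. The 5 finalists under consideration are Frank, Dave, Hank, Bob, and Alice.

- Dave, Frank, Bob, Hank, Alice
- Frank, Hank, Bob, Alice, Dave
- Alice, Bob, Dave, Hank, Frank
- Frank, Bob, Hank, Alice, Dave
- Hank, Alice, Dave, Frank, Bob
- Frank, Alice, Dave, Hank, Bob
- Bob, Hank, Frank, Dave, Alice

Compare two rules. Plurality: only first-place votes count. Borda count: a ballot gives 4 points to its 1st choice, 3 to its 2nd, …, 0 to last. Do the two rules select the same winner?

Yes

Plurality first-place counts: Frank 3, Dave 1, Hank 1, Bob 1, Alice 1 → Frank.
Borda totals: Frank 18, Dave 11, Hank 15, Bob 14, Alice 12 → Frank.
The two rules agree on Frank.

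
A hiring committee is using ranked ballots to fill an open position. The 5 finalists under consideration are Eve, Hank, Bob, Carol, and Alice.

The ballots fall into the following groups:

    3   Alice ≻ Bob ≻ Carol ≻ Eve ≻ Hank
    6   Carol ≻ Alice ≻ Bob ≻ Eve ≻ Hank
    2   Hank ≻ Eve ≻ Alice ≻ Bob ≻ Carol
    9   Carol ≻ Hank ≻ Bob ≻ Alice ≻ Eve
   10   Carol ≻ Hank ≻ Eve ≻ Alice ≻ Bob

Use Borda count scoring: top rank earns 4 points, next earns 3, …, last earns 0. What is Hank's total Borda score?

65

Borda scores:
  Eve: 3·1 + 6·1 + 2·3 + 9·0 + 10·2 = 35
  Hank: 3·0 + 6·0 + 2·4 + 9·3 + 10·3 = 65
  Bob: 3·3 + 6·2 + 2·1 + 9·2 + 10·0 = 41
  Carol: 3·2 + 6·4 + 2·0 + 9·4 + 10·4 = 106
  Alice: 3·4 + 6·3 + 2·2 + 9·1 + 10·1 = 53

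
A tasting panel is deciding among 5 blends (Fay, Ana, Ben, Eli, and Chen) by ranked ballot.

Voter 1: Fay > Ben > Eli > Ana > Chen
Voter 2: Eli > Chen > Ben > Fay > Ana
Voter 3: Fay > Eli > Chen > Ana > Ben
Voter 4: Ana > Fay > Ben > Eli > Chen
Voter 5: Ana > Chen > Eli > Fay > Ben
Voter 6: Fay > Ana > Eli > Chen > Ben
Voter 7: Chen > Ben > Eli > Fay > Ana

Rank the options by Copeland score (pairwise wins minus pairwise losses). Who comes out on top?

Pairwise results:
  Fay vs Ana: Fay wins 5–2.
  Fay vs Ben: Fay wins 5–2.
  Fay vs Eli: Fay wins 4–3.
  Fay vs Chen: Fay wins 4–3.
  Ana vs Ben: Ana wins 4–3.
  Ana vs Eli: Eli wins 4–3.
  Ana vs Chen: Ana wins 4–3.
  Ben vs Eli: Eli wins 4–3.
  Ben vs Chen: Chen wins 5–2.
  Eli vs Chen: Eli wins 5–2.
Copeland scores (wins − losses):
  Fay: 4 − 0 = 4
  Ana: 2 − 2 = 0
  Ben: 0 − 4 = -4
  Eli: 3 − 1 = 2
  Chen: 1 − 3 = -2
Fay has the best Copeland score.

Fay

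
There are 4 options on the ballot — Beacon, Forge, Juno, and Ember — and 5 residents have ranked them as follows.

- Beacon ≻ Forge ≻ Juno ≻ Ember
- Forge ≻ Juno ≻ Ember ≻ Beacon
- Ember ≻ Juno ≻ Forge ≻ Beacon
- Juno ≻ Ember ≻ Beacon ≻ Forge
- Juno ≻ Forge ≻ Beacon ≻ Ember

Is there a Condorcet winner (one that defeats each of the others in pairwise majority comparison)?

Head-to-head results (5 voters total):
Beacon vs Forge: Forge wins 3–2.
Beacon vs Juno: Juno wins 4–1.
Beacon vs Ember: Ember wins 3–2.
Forge vs Juno: Juno wins 3–2.
Forge vs Ember: Forge wins 3–2.
Juno vs Ember: Juno wins 4–1.
Juno beats each rival — Beacon (4–1), Forge (3–2), Ember (4–1) — so Juno is the Condorcet winner.

Yes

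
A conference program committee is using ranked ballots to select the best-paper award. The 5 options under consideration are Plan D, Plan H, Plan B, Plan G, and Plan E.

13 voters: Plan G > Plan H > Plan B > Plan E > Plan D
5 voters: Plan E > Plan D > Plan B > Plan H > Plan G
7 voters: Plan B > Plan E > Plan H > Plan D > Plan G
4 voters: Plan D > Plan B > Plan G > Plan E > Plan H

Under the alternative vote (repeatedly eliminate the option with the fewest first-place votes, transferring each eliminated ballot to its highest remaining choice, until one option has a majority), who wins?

Plan B

Round 1: Plan G 13, Plan B 7, Plan E 5, Plan D 4, Plan H 0. Plan H has the fewest and is eliminated.
Round 2: Plan G 13, Plan B 7, Plan E 5, Plan D 4. Plan D has the fewest and is eliminated.
Round 3: Plan G 13, Plan B 11, Plan E 5. Plan E has the fewest and is eliminated.
Round 4: Plan B 16, Plan G 13. Plan B has a majority.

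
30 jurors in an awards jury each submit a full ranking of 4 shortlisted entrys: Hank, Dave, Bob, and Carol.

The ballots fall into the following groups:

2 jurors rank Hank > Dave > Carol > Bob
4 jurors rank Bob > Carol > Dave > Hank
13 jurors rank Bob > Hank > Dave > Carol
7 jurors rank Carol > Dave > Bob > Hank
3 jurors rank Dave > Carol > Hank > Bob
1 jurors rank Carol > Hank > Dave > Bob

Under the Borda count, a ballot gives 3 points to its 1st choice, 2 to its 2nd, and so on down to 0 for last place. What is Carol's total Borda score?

40

Borda scores:
  Hank: 2·3 + 4·0 + 13·2 + 7·0 + 3·1 + 2 = 37
  Dave: 2·2 + 4·1 + 13·1 + 7·2 + 3·3 + 1 = 45
  Bob: 2·0 + 4·3 + 13·3 + 7·1 + 3·0 + 0 = 58
  Carol: 2·1 + 4·2 + 13·0 + 7·3 + 3·2 + 3 = 40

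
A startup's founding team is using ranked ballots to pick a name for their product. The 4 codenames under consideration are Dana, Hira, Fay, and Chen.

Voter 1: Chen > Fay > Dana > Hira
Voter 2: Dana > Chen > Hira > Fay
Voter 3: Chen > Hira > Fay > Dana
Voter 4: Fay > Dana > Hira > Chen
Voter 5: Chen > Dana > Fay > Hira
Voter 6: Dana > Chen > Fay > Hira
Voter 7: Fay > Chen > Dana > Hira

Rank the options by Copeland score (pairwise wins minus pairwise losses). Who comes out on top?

Pairwise results:
  Dana vs Hira: Dana wins 6–1.
  Dana vs Fay: Fay wins 4–3.
  Dana vs Chen: Chen wins 4–3.
  Hira vs Fay: Fay wins 5–2.
  Hira vs Chen: Chen wins 6–1.
  Fay vs Chen: Chen wins 5–2.
Copeland scores (wins − losses):
  Dana: 1 − 2 = -1
  Hira: 0 − 3 = -3
  Fay: 2 − 1 = 1
  Chen: 3 − 0 = 3
Chen has the best Copeland score.

Chen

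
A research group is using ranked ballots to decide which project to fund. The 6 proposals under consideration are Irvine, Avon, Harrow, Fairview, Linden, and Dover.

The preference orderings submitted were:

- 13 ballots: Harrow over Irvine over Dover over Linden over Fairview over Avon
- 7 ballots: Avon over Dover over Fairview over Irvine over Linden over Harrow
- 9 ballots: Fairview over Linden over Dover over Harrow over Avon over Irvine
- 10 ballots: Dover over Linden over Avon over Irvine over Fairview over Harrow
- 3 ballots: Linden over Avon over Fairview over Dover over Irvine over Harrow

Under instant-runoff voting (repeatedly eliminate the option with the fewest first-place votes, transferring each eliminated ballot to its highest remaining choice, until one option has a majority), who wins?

Dover

Round 1: Harrow 13, Dover 10, Fairview 9, Avon 7, Linden 3, Irvine 0. Irvine has the fewest and is eliminated.
Round 2: Harrow 13, Dover 10, Fairview 9, Avon 7, Linden 3. Linden has the fewest and is eliminated.
Round 3: Harrow 13, Avon 10, Dover 10, Fairview 9. Fairview has the fewest and is eliminated.
Round 4: Dover 19, Harrow 13, Avon 10. Avon has the fewest and is eliminated.
Round 5: Dover 29, Harrow 13. Dover has a majority.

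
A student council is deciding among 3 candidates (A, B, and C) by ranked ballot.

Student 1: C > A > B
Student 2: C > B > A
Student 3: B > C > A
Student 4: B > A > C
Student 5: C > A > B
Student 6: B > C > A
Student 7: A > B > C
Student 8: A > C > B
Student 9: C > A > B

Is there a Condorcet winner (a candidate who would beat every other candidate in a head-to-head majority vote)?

Head-to-head results (9 voters total):
A vs B: A wins 5–4.
A vs C: C wins 6–3.
B vs C: C wins 5–4.
C beats each rival — A (6–3), B (5–4) — so C is the Condorcet winner.

Yes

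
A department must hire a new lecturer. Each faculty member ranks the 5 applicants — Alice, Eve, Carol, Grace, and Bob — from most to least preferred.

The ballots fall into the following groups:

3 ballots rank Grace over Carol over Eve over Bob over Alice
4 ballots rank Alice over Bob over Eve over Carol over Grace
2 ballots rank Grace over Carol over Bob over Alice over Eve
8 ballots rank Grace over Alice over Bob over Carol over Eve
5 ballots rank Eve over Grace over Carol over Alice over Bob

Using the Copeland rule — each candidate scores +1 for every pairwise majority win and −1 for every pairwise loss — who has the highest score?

Pairwise results:
  Alice vs Eve: Alice wins 14–8.
  Alice vs Carol: Alice wins 12–10.
  Alice vs Grace: Grace wins 18–4.
  Alice vs Bob: Alice wins 17–5.
  Eve vs Carol: Carol wins 13–9.
  Eve vs Grace: Grace wins 13–9.
  Eve vs Bob: Bob wins 14–8.
  Carol vs Grace: Grace wins 18–4.
  Carol vs Bob: Bob wins 12–10.
  Grace vs Bob: Grace wins 18–4.
Copeland scores (wins − losses):
  Alice: 3 − 1 = 2
  Eve: 0 − 4 = -4
  Carol: 1 − 3 = -2
  Grace: 4 − 0 = 4
  Bob: 2 − 2 = 0
Grace has the best Copeland score.

Grace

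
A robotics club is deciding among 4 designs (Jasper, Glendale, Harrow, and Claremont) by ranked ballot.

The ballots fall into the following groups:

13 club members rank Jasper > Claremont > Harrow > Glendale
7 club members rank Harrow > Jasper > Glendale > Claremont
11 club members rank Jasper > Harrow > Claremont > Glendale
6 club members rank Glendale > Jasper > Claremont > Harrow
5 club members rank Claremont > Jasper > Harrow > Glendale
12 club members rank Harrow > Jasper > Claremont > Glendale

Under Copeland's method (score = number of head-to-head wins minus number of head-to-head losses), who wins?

Pairwise results:
  Jasper vs Glendale: Jasper wins 48–6.
  Jasper vs Harrow: Jasper wins 35–19.
  Jasper vs Claremont: Jasper wins 49–5.
  Glendale vs Harrow: Harrow wins 48–6.
  Glendale vs Claremont: Claremont wins 41–13.
  Harrow vs Claremont: Harrow wins 30–24.
Copeland scores (wins − losses):
  Jasper: 3 − 0 = 3
  Glendale: 0 − 3 = -3
  Harrow: 2 − 1 = 1
  Claremont: 1 − 2 = -1
Jasper has the best Copeland score.

Jasper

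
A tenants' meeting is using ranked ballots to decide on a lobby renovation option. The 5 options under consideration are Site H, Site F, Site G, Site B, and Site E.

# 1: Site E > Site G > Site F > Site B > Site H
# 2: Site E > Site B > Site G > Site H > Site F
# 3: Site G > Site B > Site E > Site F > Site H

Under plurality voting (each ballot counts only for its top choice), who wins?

Site E

First-place vote totals:
  Site H: 0
  Site F: 0
  Site G: 1
  Site B: 0
  Site E: 2
Site E has the most first-place votes.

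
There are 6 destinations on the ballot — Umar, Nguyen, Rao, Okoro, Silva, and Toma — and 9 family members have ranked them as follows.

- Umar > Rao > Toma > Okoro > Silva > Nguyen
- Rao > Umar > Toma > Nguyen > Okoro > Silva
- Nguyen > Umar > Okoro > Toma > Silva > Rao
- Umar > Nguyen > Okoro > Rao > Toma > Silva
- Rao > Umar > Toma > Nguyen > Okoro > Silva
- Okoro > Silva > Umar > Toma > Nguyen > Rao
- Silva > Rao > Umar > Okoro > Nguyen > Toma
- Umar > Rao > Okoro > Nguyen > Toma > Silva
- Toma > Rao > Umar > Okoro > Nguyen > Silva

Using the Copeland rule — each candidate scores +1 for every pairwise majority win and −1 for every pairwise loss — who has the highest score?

Umar

Pairwise results:
  Umar vs Nguyen: Umar wins 8–1.
  Umar vs Rao: Umar wins 5–4.
  Umar vs Okoro: Umar wins 8–1.
  Umar vs Silva: Umar wins 7–2.
  Umar vs Toma: Umar wins 8–1.
  Nguyen vs Rao: Rao wins 6–3.
  Nguyen vs Okoro: Okoro wins 5–4.
  Nguyen vs Silva: Nguyen wins 6–3.
  Nguyen vs Toma: Toma wins 5–4.
  Rao vs Okoro: Rao wins 6–3.
  Rao vs Silva: Rao wins 6–3.
  Rao vs Toma: Rao wins 6–3.
  Okoro vs Silva: Okoro wins 8–1.
  Okoro vs Toma: Okoro wins 5–4.
  Silva vs Toma: Toma wins 7–2.
Copeland scores (wins − losses):
  Umar: 5 − 0 = 5
  Nguyen: 1 − 4 = -3
  Rao: 4 − 1 = 3
  Okoro: 3 − 2 = 1
  Silva: 0 − 5 = -5
  Toma: 2 − 3 = -1
Umar has the best Copeland score.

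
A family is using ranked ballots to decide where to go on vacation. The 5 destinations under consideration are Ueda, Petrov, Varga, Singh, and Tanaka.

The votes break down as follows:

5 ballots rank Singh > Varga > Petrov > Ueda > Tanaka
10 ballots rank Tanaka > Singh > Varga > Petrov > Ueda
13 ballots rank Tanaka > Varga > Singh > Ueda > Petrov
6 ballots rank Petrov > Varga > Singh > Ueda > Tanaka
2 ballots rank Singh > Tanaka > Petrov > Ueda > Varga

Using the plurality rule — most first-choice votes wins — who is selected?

Tanaka

First-place vote totals:
  Ueda: 0
  Petrov: 6
  Varga: 0
  Singh: 7
  Tanaka: 23
Tanaka has the most first-place votes.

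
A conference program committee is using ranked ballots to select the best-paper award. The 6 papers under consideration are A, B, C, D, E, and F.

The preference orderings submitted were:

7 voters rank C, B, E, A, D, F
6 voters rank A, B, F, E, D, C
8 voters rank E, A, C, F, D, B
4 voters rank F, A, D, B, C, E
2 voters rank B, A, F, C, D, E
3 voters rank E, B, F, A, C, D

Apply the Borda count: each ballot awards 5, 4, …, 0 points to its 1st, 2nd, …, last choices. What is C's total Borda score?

Borda scores:
  A: 7·2 + 6·5 + 8·4 + 4·4 + 2·4 + 3·2 = 106
  B: 7·4 + 6·4 + 8·0 + 4·2 + 2·5 + 3·4 = 82
  C: 7·5 + 6·0 + 8·3 + 4·1 + 2·2 + 3·1 = 70
  D: 7·1 + 6·1 + 8·1 + 4·3 + 2·1 + 3·0 = 35
  E: 7·3 + 6·2 + 8·5 + 4·0 + 2·0 + 3·5 = 88
  F: 7·0 + 6·3 + 8·2 + 4·5 + 2·3 + 3·3 = 69

70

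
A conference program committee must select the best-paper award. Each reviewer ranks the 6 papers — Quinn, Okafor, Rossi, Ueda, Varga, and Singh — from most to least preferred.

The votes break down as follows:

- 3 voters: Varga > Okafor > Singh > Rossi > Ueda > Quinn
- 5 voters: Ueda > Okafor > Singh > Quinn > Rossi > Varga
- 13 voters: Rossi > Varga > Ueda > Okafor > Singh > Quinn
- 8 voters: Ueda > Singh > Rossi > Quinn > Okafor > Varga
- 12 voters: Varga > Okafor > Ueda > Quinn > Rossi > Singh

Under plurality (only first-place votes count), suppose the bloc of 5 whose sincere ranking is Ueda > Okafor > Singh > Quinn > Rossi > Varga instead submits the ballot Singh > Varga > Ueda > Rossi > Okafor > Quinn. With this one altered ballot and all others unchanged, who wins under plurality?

Varga

First-place totals with the altered ballot: Quinn 0, Okafor 0, Rossi 13, Ueda 8, Varga 15, Singh 5.
The winner is unchanged: still Varga.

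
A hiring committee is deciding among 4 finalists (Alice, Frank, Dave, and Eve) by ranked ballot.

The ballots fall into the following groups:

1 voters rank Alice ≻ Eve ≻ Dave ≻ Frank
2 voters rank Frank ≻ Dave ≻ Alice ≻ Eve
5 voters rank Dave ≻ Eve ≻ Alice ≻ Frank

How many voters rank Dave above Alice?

Ballots ranking Dave above Alice: 2+5 = 7.
Ballots ranking Alice above Dave: 1.
So 7 of 8 voters prefer Dave to Alice.

7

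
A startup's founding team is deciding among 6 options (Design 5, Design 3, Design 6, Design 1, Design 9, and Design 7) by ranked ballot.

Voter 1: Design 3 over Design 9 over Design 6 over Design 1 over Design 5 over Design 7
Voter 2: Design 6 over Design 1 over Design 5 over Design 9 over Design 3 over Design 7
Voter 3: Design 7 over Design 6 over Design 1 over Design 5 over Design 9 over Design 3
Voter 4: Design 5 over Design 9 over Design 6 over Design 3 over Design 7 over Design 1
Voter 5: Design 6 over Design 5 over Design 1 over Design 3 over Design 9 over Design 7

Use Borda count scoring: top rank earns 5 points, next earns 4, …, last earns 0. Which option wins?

Borda scores:
  Design 5: 1 + 3 + 2 + 5 + 4 = 15
  Design 3: 5 + 1 + 0 + 2 + 2 = 10
  Design 6: 3 + 5 + 4 + 3 + 5 = 20
  Design 1: 2 + 4 + 3 + 0 + 3 = 12
  Design 9: 4 + 2 + 1 + 4 + 1 = 12
  Design 7: 0 + 0 + 5 + 1 + 0 = 6
Design 6 has the highest total.

Design 6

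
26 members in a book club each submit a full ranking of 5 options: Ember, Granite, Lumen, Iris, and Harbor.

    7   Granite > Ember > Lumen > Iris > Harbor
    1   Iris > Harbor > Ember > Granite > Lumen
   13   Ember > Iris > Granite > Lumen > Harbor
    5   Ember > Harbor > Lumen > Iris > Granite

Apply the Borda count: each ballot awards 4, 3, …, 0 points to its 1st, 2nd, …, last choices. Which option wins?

Borda scores:
  Ember: 7·3 + 2 + 13·4 + 5·4 = 95
  Granite: 7·4 + 1 + 13·2 + 5·0 = 55
  Lumen: 7·2 + 0 + 13·1 + 5·2 = 37
  Iris: 7·1 + 4 + 13·3 + 5·1 = 55
  Harbor: 7·0 + 3 + 13·0 + 5·3 = 18
Ember has the highest total.

Ember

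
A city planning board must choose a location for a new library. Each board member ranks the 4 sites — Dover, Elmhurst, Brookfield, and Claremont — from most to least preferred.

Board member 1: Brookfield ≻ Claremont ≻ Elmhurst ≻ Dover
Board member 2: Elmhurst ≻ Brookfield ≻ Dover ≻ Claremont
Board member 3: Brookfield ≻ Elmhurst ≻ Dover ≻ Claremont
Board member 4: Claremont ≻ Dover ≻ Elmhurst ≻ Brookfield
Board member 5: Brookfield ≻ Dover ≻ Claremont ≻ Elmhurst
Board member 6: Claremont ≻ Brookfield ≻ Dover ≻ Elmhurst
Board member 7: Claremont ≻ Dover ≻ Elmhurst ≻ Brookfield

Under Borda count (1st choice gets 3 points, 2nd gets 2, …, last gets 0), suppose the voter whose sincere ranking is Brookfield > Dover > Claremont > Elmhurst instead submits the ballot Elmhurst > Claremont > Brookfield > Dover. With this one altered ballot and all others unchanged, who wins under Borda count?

Borda totals with the altered ballot: Dover 7, Elmhurst 11, Brookfield 11, Claremont 13.
The switch changes the winner from Brookfield to Claremont.

Claremont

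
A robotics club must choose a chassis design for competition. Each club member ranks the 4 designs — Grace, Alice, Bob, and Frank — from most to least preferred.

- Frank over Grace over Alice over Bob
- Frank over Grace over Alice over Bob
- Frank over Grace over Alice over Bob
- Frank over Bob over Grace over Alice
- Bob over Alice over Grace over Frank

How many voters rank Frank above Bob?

4

Ballots ranking Frank above Bob: 4.
Ballots ranking Bob above Frank: 1.
So 4 of 5 voters prefer Frank to Bob.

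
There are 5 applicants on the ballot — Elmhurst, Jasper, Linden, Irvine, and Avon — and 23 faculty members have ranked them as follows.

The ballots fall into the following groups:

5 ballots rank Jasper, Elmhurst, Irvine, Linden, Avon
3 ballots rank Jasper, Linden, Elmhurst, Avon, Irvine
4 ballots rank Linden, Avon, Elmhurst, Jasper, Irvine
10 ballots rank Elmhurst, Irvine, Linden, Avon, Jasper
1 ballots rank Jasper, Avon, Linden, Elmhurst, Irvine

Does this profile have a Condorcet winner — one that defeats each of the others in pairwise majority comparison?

Head-to-head results (23 voters total):
Elmhurst vs Jasper: Elmhurst wins 14–9.
Elmhurst vs Linden: Elmhurst wins 15–8.
Elmhurst vs Irvine: Elmhurst wins 23–0.
Elmhurst vs Avon: Elmhurst wins 18–5.
Jasper vs Linden: Linden wins 14–9.
Jasper vs Irvine: Jasper wins 13–10.
Jasper vs Avon: Avon wins 14–9.
Linden vs Irvine: Irvine wins 15–8.
Linden vs Avon: Linden wins 22–1.
Irvine vs Avon: Irvine wins 15–8.
Elmhurst beats each rival — Jasper (14–9), Linden (15–8), Irvine (23–0), Avon (18–5) — so Elmhurst is the Condorcet winner.

Yes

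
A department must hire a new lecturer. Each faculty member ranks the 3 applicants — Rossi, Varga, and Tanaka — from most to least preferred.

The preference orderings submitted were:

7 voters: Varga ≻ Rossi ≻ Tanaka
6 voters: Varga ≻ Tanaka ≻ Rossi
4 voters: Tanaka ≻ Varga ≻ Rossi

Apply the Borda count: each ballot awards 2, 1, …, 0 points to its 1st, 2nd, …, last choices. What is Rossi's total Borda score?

7

Borda scores:
  Rossi: 7·1 + 6·0 + 4·0 = 7
  Varga: 7·2 + 6·2 + 4·1 = 30
  Tanaka: 7·0 + 6·1 + 4·2 = 14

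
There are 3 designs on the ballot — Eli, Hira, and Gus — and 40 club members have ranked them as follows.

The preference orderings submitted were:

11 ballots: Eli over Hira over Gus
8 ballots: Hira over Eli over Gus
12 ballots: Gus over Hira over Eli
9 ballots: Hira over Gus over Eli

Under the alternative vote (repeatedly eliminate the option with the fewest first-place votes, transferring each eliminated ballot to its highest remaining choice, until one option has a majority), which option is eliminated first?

Eli

Round 1: Hira 17, Gus 12, Eli 11. Eli has the fewest and is eliminated.
Round 2: Hira 28, Gus 12. Hira has a majority.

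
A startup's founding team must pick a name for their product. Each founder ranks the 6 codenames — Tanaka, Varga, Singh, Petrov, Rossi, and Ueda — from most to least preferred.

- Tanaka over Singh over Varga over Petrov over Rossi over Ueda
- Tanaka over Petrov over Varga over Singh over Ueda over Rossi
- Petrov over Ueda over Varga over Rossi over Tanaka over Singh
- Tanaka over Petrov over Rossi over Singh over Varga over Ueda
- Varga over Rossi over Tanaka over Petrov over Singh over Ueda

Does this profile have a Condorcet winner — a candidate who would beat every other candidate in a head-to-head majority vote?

Head-to-head results (5 voters total):
Tanaka vs Varga: Tanaka wins 3–2.
Tanaka vs Singh: Tanaka wins 5–0.
Tanaka vs Petrov: Tanaka wins 4–1.
Tanaka vs Rossi: Tanaka wins 3–2.
Tanaka vs Ueda: Tanaka wins 4–1.
Varga vs Singh: Varga wins 3–2.
Varga vs Petrov: Petrov wins 3–2.
Varga vs Rossi: Varga wins 4–1.
Varga vs Ueda: Varga wins 4–1.
Singh vs Petrov: Petrov wins 4–1.
Singh vs Rossi: Rossi wins 3–2.
Singh vs Ueda: Singh wins 4–1.
Petrov vs Rossi: Petrov wins 4–1.
Petrov vs Ueda: Petrov wins 5–0.
Rossi vs Ueda: Rossi wins 3–2.
Tanaka beats each rival — Varga (3–2), Singh (5–0), Petrov (4–1), Rossi (3–2), Ueda (4–1) — so Tanaka is the Condorcet winner.

Yes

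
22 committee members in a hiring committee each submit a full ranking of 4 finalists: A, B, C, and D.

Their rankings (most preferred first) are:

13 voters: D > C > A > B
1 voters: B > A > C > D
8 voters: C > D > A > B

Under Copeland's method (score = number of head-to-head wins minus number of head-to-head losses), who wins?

Pairwise results:
  A vs B: A wins 21–1.
  A vs C: C wins 21–1.
  A vs D: D wins 21–1.
  B vs C: C wins 21–1.
  B vs D: D wins 21–1.
  C vs D: D wins 13–9.
Copeland scores (wins − losses):
  A: 1 − 2 = -1
  B: 0 − 3 = -3
  C: 2 − 1 = 1
  D: 3 − 0 = 3
D has the best Copeland score.

D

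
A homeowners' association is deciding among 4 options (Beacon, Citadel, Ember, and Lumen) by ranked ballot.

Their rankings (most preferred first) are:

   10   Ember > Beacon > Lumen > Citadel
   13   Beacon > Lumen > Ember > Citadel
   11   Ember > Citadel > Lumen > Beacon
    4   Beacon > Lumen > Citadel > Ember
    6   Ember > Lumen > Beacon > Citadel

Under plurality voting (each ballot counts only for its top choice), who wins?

First-place vote totals:
  Beacon: 17
  Citadel: 0
  Ember: 27
  Lumen: 0
Ember has the most first-place votes.

Ember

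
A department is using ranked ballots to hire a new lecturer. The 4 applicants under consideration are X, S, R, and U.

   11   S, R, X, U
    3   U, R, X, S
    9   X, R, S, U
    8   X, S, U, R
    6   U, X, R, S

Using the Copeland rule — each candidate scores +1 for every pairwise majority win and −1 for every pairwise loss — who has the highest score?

Pairwise results:
  X vs S: X wins 26–11.
  X vs R: X wins 23–14.
  X vs U: X wins 28–9.
  S vs R: S wins 19–18.
  S vs U: S wins 28–9.
  R vs U: R wins 20–17.
Copeland scores (wins − losses):
  X: 3 − 0 = 3
  S: 2 − 1 = 1
  R: 1 − 2 = -1
  U: 0 − 3 = -3
X has the best Copeland score.

X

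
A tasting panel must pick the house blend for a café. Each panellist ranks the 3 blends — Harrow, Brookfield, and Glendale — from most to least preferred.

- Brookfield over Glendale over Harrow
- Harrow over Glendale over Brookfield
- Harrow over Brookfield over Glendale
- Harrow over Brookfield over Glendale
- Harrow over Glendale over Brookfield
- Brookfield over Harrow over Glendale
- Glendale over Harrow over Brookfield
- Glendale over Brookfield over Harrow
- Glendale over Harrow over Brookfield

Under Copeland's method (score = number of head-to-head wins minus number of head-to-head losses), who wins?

Pairwise results:
  Harrow vs Brookfield: Harrow wins 6–3.
  Harrow vs Glendale: Harrow wins 5–4.
  Brookfield vs Glendale: Glendale wins 5–4.
Copeland scores (wins − losses):
  Harrow: 2 − 0 = 2
  Brookfield: 0 − 2 = -2
  Glendale: 1 − 1 = 0
Harrow has the best Copeland score.

Harrow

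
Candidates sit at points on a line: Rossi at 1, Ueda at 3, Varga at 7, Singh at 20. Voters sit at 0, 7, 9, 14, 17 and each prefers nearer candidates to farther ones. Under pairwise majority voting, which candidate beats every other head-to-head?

With single-peaked preferences on a line, the Condorcet winner is the candidate closest to the median voter.
The median voter (position 9) is closest to Varga at 7.
Check: Varga vs Singh — voters closer to Varga: 3 of 5.

Varga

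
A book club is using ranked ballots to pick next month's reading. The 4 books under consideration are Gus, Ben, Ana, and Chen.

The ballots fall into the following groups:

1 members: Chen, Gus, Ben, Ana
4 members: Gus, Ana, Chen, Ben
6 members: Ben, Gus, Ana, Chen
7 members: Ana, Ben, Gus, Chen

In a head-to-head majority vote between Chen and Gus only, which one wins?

Gus

Ballots ranking Chen above Gus: 1.
Ballots ranking Gus above Chen: 4+6+7 = 17.
Gus wins the head-to-head, 17–1.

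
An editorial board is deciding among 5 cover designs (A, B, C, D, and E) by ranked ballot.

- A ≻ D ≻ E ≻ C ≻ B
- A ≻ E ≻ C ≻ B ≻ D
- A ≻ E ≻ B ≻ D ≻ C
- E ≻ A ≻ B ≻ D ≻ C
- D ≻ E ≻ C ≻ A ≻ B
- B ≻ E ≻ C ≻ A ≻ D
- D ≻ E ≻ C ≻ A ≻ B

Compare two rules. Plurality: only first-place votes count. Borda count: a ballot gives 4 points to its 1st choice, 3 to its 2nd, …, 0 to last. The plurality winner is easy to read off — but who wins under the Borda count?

E

Plurality first-place counts: A 3, B 1, C 0, D 2, E 1 → A.
Borda totals: A 18, B 9, C 9, D 13, E 21 → E.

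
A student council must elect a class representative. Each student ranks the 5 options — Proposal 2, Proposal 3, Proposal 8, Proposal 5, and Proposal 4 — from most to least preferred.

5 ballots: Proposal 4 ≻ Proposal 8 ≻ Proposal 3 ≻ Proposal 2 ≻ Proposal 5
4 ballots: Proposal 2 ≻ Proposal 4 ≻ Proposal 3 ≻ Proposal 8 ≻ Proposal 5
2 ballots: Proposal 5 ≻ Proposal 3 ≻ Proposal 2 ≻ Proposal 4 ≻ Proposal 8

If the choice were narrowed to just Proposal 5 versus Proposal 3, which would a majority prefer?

Ballots ranking Proposal 5 above Proposal 3: 2.
Ballots ranking Proposal 3 above Proposal 5: 5+4 = 9.
Proposal 3 wins the head-to-head, 9–2.

Proposal 3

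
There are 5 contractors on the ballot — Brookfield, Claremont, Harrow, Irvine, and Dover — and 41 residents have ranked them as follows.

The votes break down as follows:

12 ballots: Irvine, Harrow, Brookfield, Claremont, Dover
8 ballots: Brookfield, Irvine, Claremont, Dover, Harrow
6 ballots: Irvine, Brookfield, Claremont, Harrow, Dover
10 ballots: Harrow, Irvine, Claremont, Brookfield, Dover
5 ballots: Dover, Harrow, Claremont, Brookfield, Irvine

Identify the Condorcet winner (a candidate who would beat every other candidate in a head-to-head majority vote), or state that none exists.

Head-to-head results (41 voters total):
Brookfield vs Claremont: Brookfield wins 26–15.
Brookfield vs Harrow: Harrow wins 27–14.
Brookfield vs Irvine: Irvine wins 28–13.
Brookfield vs Dover: Brookfield wins 36–5.
Claremont vs Harrow: Harrow wins 27–14.
Claremont vs Irvine: Irvine wins 36–5.
Claremont vs Dover: Claremont wins 36–5.
Harrow vs Irvine: Irvine wins 26–15.
Harrow vs Dover: Harrow wins 28–13.
Irvine vs Dover: Irvine wins 36–5.
Irvine beats each rival — Brookfield (28–13), Claremont (36–5), Harrow (26–15), Dover (36–5) — so Irvine is the Condorcet winner.

Irvine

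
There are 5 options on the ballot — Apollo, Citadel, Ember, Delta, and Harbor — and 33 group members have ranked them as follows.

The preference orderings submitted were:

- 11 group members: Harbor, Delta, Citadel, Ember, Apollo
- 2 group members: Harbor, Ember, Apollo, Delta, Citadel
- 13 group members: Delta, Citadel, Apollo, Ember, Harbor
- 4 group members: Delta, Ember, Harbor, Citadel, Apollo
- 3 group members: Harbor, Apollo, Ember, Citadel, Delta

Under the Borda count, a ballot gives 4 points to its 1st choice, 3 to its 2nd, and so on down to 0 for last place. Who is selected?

Delta

Borda scores:
  Apollo: 11·0 + 2·2 + 13·2 + 4·0 + 3·3 = 39
  Citadel: 11·2 + 2·0 + 13·3 + 4·1 + 3·1 = 68
  Ember: 11·1 + 2·3 + 13·1 + 4·3 + 3·2 = 48
  Delta: 11·3 + 2·1 + 13·4 + 4·4 + 3·0 = 103
  Harbor: 11·4 + 2·4 + 13·0 + 4·2 + 3·4 = 72
Delta has the highest total.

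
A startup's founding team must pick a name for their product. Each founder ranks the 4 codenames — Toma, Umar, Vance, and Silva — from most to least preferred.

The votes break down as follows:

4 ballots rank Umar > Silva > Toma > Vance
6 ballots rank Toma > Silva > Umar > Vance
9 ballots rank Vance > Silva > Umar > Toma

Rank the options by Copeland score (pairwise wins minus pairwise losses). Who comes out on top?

Silva

Pairwise results:
  Toma vs Umar: Umar wins 13–6.
  Toma vs Vance: Toma wins 10–9.
  Toma vs Silva: Silva wins 13–6.
  Umar vs Vance: Umar wins 10–9.
  Umar vs Silva: Silva wins 15–4.
  Vance vs Silva: Silva wins 10–9.
Copeland scores (wins − losses):
  Toma: 1 − 2 = -1
  Umar: 2 − 1 = 1
  Vance: 0 − 3 = -3
  Silva: 3 − 0 = 3
Silva has the best Copeland score.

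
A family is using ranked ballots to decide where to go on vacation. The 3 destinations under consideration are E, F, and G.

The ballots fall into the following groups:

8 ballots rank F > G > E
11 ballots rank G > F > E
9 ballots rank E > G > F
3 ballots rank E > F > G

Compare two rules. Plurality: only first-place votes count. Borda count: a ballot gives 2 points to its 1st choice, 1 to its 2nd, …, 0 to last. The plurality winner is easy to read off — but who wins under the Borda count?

Plurality first-place counts: E 12, F 8, G 11 → E.
Borda totals: E 24, F 30, G 39 → G.

G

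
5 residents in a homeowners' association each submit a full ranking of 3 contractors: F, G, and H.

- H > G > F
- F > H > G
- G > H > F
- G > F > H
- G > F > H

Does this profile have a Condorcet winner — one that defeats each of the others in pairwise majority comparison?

Yes

Head-to-head results (5 voters total):
F vs G: G wins 4–1.
F vs H: F wins 3–2.
G vs H: G wins 3–2.
G beats each rival — F (4–1), H (3–2) — so G is the Condorcet winner.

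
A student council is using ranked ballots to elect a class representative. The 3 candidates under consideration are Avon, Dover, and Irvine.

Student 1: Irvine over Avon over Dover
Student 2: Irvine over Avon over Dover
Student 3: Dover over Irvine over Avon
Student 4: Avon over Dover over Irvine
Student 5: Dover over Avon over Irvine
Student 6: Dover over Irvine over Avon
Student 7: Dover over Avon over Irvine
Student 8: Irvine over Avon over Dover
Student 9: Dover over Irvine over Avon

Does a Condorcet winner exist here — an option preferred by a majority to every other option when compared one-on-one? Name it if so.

Dover

Head-to-head results (9 voters total):
Avon vs Dover: Dover wins 5–4.
Avon vs Irvine: Irvine wins 6–3.
Dover vs Irvine: Dover wins 6–3.
Dover beats each rival — Avon (5–4), Irvine (6–3) — so Dover is the Condorcet winner.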